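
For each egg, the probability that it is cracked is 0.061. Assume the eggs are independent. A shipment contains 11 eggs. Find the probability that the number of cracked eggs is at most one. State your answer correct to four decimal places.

0.8580

X ~ Binomial(11, 0.061); P(X ≤ 1) = Σ C(11,k) p^k (1−p)^(11−k) over k:
  k=0: C(11,0)·0.061^0·0.939^11 = 0.500405
  k=1: C(11,1)·0.061^1·0.939^10 = 0.357584
Total = 0.857989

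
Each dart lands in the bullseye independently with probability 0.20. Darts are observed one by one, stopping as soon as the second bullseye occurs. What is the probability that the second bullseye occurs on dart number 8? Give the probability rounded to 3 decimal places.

0.073

Y = trial on which the second success occurs; negative binomial, r=2, p=0.20.
P(Y=8) = C(7,1) · p^2 · (1−p)^6
= 7 · 0.04 · 0.26214 = 0.07340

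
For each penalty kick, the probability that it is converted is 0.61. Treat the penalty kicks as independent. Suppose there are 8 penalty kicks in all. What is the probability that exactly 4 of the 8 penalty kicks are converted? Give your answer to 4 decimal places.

X ~ Binomial(n=8, p=0.61).
P(X=4) = C(8,4) · p^4 · (1−p)^4
= 70 · 0.13846 · 0.023134 = 0.224221

0.2242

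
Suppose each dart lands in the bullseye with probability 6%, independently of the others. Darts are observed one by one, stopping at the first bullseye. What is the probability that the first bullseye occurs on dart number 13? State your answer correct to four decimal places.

0.0286

Geometric (trials to first success), p = 0.06.
P(Y = 13) = (1−p)^12 · p = 0.47592 · 0.06 = 0.028555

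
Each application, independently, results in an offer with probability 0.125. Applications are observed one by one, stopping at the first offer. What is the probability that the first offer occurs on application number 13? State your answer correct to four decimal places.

0.0252

Geometric (trials to first success), p = 0.125.
P(Y = 13) = (1−p)^12 · p = 0.20142 · 0.125 = 0.025177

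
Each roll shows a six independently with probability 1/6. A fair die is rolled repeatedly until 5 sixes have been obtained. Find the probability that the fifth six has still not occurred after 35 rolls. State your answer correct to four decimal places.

Needing more than 35 rolls ⇔ fewer than 5 successes in the first 35. With X ~ Binomial(35, 0.166667), P(Y > 35) = P(X ≤ 4).
  k=0: C(35,0)·0.166667^0·0.833333^35 = 0.001693
  k=1: C(35,1)·0.166667^1·0.833333^34 = 0.011851
  k=2: C(35,2)·0.166667^2·0.833333^33 = 0.040293
  k=3: C(35,3)·0.166667^3·0.833333^32 = 0.088645
  k=4: C(35,4)·0.166667^4·0.833333^31 = 0.141833
P(X ≤ 4) = 0.284315

0.2843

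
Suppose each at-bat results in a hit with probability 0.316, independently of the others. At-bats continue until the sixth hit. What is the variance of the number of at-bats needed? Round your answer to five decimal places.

Y = total at-bats until the sixth success; negative binomial with r=6, p=0.316.
Var(Y) = r(1−p)/p² = 6·0.684 / 0.316² = 41.0991828

41.09918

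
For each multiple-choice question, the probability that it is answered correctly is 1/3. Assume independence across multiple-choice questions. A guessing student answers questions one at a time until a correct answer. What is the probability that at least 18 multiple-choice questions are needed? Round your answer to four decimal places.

Y = number of multiple-choice questions to the first success; geometric, p = 0.333333.
P(Y > 17) = P(first 17 all fail) = (1−p)^17 = 0.001015

0.0010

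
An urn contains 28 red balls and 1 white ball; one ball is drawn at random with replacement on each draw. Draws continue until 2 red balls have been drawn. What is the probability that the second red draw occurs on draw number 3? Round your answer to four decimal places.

Y = trial on which the second success occurs; negative binomial, r=2, p=0.965517.
P(Y=3) = C(2,1) · p^2 · (1−p)^1
= 2 · 0.93222 · 0.034483 = 0.064291

0.0643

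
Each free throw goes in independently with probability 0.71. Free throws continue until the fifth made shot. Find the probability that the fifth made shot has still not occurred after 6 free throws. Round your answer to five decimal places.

0.55796

Needing more than 6 free throws ⇔ fewer than 5 successes in the first 6. With X ~ Binomial(6, 0.71), P(Y > 6) = P(X ≤ 4).
  k=0: C(6,0)·0.71^0·0.29^6 = 0.0005948
  k=1: C(6,1)·0.71^1·0.29^5 = 0.0087377
  k=2: C(6,2)·0.71^2·0.29^4 = 0.0534811
  k=3: C(6,3)·0.71^3·0.29^3 = 0.1745818
  k=4: C(6,4)·0.71^4·0.29^2 = 0.3205684
P(X ≤ 4) = 0.5579638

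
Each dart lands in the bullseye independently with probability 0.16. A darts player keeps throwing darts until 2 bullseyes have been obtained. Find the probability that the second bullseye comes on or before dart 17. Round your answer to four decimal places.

Finishing within 17 darts ⇔ at least 2 successes in the first 17. With X ~ Binomial(17, 0.16), P(Y ≤ 17) = 1 − P(X ≤ 1).
  k=0: C(17,0)·0.16^0·0.84^17 = 0.051612
  k=1: C(17,1)·0.16^1·0.84^16 = 0.167123
1 − 0.218735 = 0.781265

0.7813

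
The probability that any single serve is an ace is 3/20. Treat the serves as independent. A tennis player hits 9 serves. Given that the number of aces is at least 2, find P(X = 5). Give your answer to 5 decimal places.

X ~ Binomial(9, 0.15). Want P(X=5 | X≥2) = P(X=5) / P(X≥2).
P(X=5) = C(9,5)·0.15^5·0.85^4 = 0.0049946
P(X≥2) = 1 − 0.2316169 − 0.3678622 = 0.4005208
Ratio = 0.0049946 / 0.4005208 = 0.0124703

0.01247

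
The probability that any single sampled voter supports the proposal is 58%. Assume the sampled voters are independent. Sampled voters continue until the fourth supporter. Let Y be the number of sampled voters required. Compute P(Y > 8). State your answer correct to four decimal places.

Needing more than 8 sampled voters ⇔ fewer than 4 successes in the first 8. With X ~ Binomial(8, 0.58), P(Y > 8) = P(X ≤ 3).
  k=0: C(8,0)·0.58^0·0.42^8 = 0.000968
  k=1: C(8,1)·0.58^1·0.42^7 = 0.010697
  k=2: C(8,2)·0.58^2·0.42^6 = 0.051702
  k=3: C(8,3)·0.58^3·0.42^5 = 0.142797
P(X ≤ 3) = 0.206164

0.2062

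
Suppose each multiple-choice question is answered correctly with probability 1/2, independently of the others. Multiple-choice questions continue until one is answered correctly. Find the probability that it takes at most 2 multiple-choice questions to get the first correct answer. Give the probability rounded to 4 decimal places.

0.7500

Y = number of multiple-choice questions to the first success; geometric, p = 0.50.
P(Y ≤ 2) = 1 − (1−p)^2 = 1 − 0.250000 = 0.750000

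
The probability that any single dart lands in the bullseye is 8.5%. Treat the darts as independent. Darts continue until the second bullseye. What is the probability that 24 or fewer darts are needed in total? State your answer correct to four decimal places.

0.6170

Finishing within 24 darts ⇔ at least 2 successes in the first 24. With X ~ Binomial(24, 0.085), P(Y ≤ 24) = 1 − P(X ≤ 1).
  k=0: C(24,0)·0.085^0·0.915^24 = 0.118606
  k=1: C(24,1)·0.085^1·0.915^23 = 0.264433
1 − 0.383039 = 0.616961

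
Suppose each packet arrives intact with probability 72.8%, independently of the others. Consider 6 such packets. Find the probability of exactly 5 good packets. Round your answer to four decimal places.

0.3337

X ~ Binomial(n=6, p=0.728).
P(X=5) = C(6,5) · p^5 · (1−p)^1
= 6 · 0.20448 · 0.272 = 0.333716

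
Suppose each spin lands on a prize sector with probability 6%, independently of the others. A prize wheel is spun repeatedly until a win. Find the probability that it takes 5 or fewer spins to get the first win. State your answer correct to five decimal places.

Y = number of spins to the first success; geometric, p = 0.06.
P(Y ≤ 5) = 1 − (1−p)^5 = 1 − 0.7339040 = 0.2660960

0.26610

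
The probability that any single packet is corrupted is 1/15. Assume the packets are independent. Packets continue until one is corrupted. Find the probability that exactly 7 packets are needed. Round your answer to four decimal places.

Geometric (trials to first success), p = 0.066667.
P(Y = 7) = (1−p)^6 · p = 0.66103 · 0.066667 = 0.044069

0.0441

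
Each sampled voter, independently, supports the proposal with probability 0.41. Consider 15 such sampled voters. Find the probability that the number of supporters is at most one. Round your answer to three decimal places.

0.004

X ~ Binomial(15, 0.41); P(X ≤ 1) = Σ C(15,k) p^k (1−p)^(15−k) over k:
  k=0: C(15,0)·0.41^0·0.59^15 = 0.00037
  k=1: C(15,1)·0.41^1·0.59^14 = 0.00381
Total = 0.00417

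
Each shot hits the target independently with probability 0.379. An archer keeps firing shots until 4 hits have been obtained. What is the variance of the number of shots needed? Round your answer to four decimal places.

Y = total shots until the fourth success; negative binomial with r=4, p=0.379.
Var(Y) = r(1−p)/p² = 4·0.621 / 0.379² = 17.293113

17.2931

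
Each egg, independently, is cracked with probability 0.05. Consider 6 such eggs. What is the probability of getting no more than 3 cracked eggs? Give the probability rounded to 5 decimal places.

0.99991

X ~ Binomial(6, 0.05); P(X ≤ 3) = Σ C(6,k) p^k (1−p)^(6−k) over k:
  k=0: C(6,0)·0.05^0·0.95^6 = 0.7350919
  k=1: C(6,1)·0.05^1·0.95^5 = 0.2321343
  k=2: C(6,2)·0.05^2·0.95^4 = 0.0305440
  k=3: C(6,3)·0.05^3·0.95^3 = 0.0021434
Total = 0.9999136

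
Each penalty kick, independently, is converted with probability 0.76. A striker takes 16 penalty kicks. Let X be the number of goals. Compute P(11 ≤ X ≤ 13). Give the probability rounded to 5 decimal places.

0.61263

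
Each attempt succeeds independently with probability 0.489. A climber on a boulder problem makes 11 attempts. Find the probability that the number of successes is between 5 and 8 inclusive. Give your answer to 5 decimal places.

X ~ Binomial(11, 0.489); P(5 ≤ X ≤ 8) = Σ C(11,k) p^k (1−p)^(11−k) over k:
  k=5: C(11,5)·0.489^5·0.511^6 = 0.2299914
  k=6: C(11,6)·0.489^6·0.511^5 = 0.2200897
  k=7: C(11,7)·0.489^7·0.511^4 = 0.1504387
  k=8: C(11,8)·0.489^8·0.511^3 = 0.0719809
Total = 0.6725007

0.67250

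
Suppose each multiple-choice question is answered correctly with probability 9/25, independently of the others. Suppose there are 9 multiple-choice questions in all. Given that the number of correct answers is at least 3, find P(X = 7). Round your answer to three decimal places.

0.017

X ~ Binomial(9, 0.36). Want P(X=7 | X≥3) = P(X=7) / P(X≥3).
P(X=7) = C(9,7)·0.36^7·0.64^2 = 0.01156
P(X≥3) = 1 − 0.01801 − 0.09120 − 0.20520 = 0.68559
Ratio = 0.01156 / 0.68559 = 0.01685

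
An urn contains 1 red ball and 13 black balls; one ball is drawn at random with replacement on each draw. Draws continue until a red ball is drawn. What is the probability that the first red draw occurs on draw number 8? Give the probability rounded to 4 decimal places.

Geometric (trials to first success), p = 0.071429.
P(Y = 8) = (1−p)^7 · p = 0.59526 · 0.071429 = 0.042519

0.0425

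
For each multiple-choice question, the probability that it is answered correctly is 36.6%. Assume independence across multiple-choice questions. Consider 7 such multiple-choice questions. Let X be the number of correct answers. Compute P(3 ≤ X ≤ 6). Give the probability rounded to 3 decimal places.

X ~ Binomial(7, 0.366); P(3 ≤ X ≤ 6) = Σ C(7,k) p^k (1−p)^(7−k) over k:
  k=3: C(7,3)·0.366^3·0.634^4 = 0.27725
  k=4: C(7,4)·0.366^4·0.634^3 = 0.16005
  k=5: C(7,5)·0.366^5·0.634^2 = 0.05544
  k=6: C(7,6)·0.366^6·0.634^1 = 0.01067
Total = 0.50340

0.503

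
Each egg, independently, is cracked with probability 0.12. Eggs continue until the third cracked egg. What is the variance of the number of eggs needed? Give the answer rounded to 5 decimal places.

183.33333

Y = total eggs until the third success; negative binomial with r=3, p=0.12.
Var(Y) = r(1−p)/p² = 3·0.88 / 0.12² = 183.3333333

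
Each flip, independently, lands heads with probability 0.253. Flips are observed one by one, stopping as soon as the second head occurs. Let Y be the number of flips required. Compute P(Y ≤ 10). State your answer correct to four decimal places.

Finishing within 10 flips ⇔ at least 2 successes in the first 10. With X ~ Binomial(10, 0.253), P(Y ≤ 10) = 1 − P(X ≤ 1).
  k=0: C(10,0)·0.253^0·0.747^10 = 0.054101
  k=1: C(10,1)·0.253^1·0.747^9 = 0.183234
1 − 0.237335 = 0.762665

0.7627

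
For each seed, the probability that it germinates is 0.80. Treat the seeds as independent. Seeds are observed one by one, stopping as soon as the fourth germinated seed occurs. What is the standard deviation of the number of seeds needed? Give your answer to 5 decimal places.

1.11803

Y = total seeds until the fourth success; negative binomial with r=4, p=0.80.
SD(Y) = √[r(1−p)/p²] = √(1.2500000) = 1.1180340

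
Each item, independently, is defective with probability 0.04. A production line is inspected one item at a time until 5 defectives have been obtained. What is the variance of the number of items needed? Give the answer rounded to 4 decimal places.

Y = total items until the fifth success; negative binomial with r=5, p=0.04.
Var(Y) = r(1−p)/p² = 5·0.96 / 0.04² = 3000.000000

3000.0000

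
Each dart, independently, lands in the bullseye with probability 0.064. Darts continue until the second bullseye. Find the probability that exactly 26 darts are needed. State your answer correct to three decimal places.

0.021

Y = trial on which the second success occurs; negative binomial, r=2, p=0.064.
P(Y=26) = C(25,1) · p^2 · (1−p)^24
= 25 · 0.004096 · 0.20447 = 0.02094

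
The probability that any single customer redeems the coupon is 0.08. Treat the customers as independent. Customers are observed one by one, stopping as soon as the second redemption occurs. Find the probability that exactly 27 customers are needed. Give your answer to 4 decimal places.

0.0207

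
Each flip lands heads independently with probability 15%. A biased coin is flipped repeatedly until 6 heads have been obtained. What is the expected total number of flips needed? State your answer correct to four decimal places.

Y = total flips until the sixth success; negative binomial with r=6, p=0.15.
E[Y] = r / p = 6 / 0.15 = 40.000000

40.0000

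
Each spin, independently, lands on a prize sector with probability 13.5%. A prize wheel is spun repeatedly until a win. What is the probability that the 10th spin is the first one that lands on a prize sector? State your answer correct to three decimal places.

0.037

Geometric (trials to first success), p = 0.135.
P(Y = 10) = (1−p)^9 · p = 0.27111 · 0.135 = 0.03660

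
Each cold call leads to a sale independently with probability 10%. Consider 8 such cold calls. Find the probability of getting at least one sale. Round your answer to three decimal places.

0.570

P(at least one) = 1 − P(none) = 1 − (1 − 0.10)^8
= 1 − 0.43047 = 0.56953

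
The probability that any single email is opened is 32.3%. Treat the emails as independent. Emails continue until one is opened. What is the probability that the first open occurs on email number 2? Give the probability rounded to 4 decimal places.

0.2187

Geometric (trials to first success), p = 0.323.
P(Y = 2) = (1−p)^1 · p = 0.677 · 0.323 = 0.218671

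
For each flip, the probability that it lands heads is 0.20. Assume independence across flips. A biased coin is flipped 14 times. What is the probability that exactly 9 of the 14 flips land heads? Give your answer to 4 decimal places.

X ~ Binomial(n=14, p=0.20).
P(X=9) = C(14,9) · p^9 · (1−p)^5
= 2002 · 5.12e-07 · 0.32768 = 0.000336

0.0003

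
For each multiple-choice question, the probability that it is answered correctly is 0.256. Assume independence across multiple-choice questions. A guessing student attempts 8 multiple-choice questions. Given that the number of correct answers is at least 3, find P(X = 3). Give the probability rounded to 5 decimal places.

0.63655

X ~ Binomial(8, 0.256). Want P(X=3 | X≥3) = P(X=3) / P(X≥3).
P(X=3) = C(8,3)·0.256^3·0.744^5 = 0.2141769
P(X≥3) = 1 − 0.0938822 − 0.2584286 − 0.3112258 = 0.3364634
Ratio = 0.2141769 / 0.3364634 = 0.6365533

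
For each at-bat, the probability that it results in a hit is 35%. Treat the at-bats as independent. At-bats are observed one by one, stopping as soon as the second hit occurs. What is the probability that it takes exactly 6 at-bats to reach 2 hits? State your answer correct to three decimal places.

Y = trial on which the second success occurs; negative binomial, r=2, p=0.35.
P(Y=6) = C(5,1) · p^2 · (1−p)^4
= 5 · 0.1225 · 0.17851 = 0.10934

0.109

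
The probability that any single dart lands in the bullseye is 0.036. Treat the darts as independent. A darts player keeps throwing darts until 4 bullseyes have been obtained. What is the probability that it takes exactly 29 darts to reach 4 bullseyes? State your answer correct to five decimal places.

0.00220

Y = trial on which the fourth success occurs; negative binomial, r=4, p=0.036.
P(Y=29) = C(28,3) · p^4 · (1−p)^25
= 3276 · 1.6796e-06 · 0.39988 = 0.0022003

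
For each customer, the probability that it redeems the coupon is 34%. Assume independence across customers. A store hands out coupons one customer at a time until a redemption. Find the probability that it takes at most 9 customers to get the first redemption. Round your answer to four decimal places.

Y = number of customers to the first success; geometric, p = 0.34.
P(Y ≤ 9) = 1 − (1−p)^9 = 1 − 0.023763 = 0.976237

0.9762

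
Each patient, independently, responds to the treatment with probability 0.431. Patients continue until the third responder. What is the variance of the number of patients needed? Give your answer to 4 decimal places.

Y = total patients until the third success; negative binomial with r=3, p=0.431.
Var(Y) = r(1−p)/p² = 3·0.569 / 0.431² = 9.189227

9.1892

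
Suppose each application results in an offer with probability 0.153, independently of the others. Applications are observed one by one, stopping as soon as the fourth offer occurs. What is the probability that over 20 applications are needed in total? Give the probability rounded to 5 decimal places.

0.63313

Needing more than 20 applications ⇔ fewer than 4 successes in the first 20. With X ~ Binomial(20, 0.153), P(Y > 20) = P(X ≤ 3).
  k=0: C(20,0)·0.153^0·0.847^20 = 0.0361134
  k=1: C(20,1)·0.153^1·0.847^19 = 0.1304687
  k=2: C(20,2)·0.153^2·0.847^18 = 0.2238916
  k=3: C(20,3)·0.153^3·0.847^17 = 0.2426594
P(X ≤ 3) = 0.6331331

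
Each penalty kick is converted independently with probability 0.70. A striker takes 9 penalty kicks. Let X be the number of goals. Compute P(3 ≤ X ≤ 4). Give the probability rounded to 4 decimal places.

X ~ Binomial(9, 0.70); P(3 ≤ X ≤ 4) = Σ C(9,k) p^k (1−p)^(9−k) over k:
  k=3: C(9,3)·0.70^3·0.30^6 = 0.021004
  k=4: C(9,4)·0.70^4·0.30^5 = 0.073514
Total = 0.094518

0.0945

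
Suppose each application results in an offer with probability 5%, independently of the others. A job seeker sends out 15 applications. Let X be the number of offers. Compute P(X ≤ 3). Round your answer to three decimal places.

0.995

X ~ Binomial(15, 0.05); P(X ≤ 3) = Σ C(15,k) p^k (1−p)^(15−k) over k:
  k=0: C(15,0)·0.05^0·0.95^15 = 0.46329
  k=1: C(15,1)·0.05^1·0.95^14 = 0.36576
  k=2: C(15,2)·0.05^2·0.95^13 = 0.13475
  k=3: C(15,3)·0.05^3·0.95^12 = 0.03073
Total = 0.99453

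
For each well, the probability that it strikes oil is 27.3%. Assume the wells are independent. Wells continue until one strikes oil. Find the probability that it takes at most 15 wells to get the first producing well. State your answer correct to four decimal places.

0.9916

Y = number of wells to the first success; geometric, p = 0.273.
P(Y ≤ 15) = 1 − (1−p)^15 = 1 − 0.008376 = 0.991624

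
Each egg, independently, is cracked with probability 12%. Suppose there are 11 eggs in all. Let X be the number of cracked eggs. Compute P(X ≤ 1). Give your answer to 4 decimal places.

X ~ Binomial(11, 0.12); P(X ≤ 1) = Σ C(11,k) p^k (1−p)^(11−k) over k:
  k=0: C(11,0)·0.12^0·0.88^11 = 0.245081
  k=1: C(11,1)·0.12^1·0.88^10 = 0.367621
Total = 0.612702

0.6127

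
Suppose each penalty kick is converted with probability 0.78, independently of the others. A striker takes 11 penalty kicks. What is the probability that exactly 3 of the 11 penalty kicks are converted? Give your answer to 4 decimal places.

X ~ Binomial(n=11, p=0.78).
P(X=3) = C(11,3) · p^3 · (1−p)^8
= 165 · 0.47455 · 5.4876e-06 = 0.000430

0.0004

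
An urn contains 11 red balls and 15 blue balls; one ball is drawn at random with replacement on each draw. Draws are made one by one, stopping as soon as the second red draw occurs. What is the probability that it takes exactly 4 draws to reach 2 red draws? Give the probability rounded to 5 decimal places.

0.17873

Y = trial on which the second success occurs; negative binomial, r=2, p=0.423077.
P(Y=4) = C(3,1) · p^2 · (1−p)^2
= 3 · 0.17899 · 0.33284 = 0.1787293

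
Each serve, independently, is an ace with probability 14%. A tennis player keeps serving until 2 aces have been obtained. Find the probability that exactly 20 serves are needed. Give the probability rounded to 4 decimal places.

0.0247

Y = trial on which the second success occurs; negative binomial, r=2, p=0.14.
P(Y=20) = C(19,1) · p^2 · (1−p)^18
= 19 · 0.0196 · 0.066217 = 0.024659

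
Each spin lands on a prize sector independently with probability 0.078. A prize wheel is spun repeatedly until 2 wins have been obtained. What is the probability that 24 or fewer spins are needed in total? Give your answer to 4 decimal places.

0.5684

Finishing within 24 spins ⇔ at least 2 successes in the first 24. With X ~ Binomial(24, 0.078), P(Y ≤ 24) = 1 − P(X ≤ 1).
  k=0: C(24,0)·0.078^0·0.922^24 = 0.142411
  k=1: C(24,1)·0.078^1·0.922^23 = 0.289146
1 − 0.431556 = 0.568444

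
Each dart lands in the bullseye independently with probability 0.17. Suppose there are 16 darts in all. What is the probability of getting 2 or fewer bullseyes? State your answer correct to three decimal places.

0.472

X ~ Binomial(16, 0.17); P(X ≤ 2) = Σ C(16,k) p^k (1−p)^(16−k) over k:
  k=0: C(16,0)·0.17^0·0.83^16 = 0.05073
  k=1: C(16,1)·0.17^1·0.83^15 = 0.16624
  k=2: C(16,2)·0.17^2·0.83^14 = 0.25537
Total = 0.47234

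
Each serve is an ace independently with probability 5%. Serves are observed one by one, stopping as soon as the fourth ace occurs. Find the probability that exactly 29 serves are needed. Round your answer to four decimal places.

0.0057

Y = trial on which the fourth success occurs; negative binomial, r=4, p=0.05.
P(Y=29) = C(28,3) · p^4 · (1−p)^25
= 3276 · 6.25e-06 · 0.27739 = 0.005680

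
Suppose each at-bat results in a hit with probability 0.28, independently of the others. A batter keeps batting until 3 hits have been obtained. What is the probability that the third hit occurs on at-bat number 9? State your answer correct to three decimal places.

Y = trial on which the third success occurs; negative binomial, r=3, p=0.28.
P(Y=9) = C(8,2) · p^3 · (1−p)^6
= 28 · 0.021952 · 0.13931 = 0.08563

0.086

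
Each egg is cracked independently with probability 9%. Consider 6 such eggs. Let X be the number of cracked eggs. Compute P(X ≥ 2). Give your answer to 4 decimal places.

X ~ Binomial(6, 0.09); P(X ≥ 2) = Σ C(6,k) p^k (1−p)^(6−k) over k:
  k=2: C(6,2)·0.09^2·0.91^4 = 0.083319
  k=3: C(6,3)·0.09^3·0.91^3 = 0.010987
  k=4: C(6,4)·0.09^4·0.91^2 = 0.000815
  k=5: C(6,5)·0.09^5·0.91^1 = 0.000032
  k=6: C(6,6)·0.09^6·0.91^0 = 0.000001
Total = 0.095153

0.0952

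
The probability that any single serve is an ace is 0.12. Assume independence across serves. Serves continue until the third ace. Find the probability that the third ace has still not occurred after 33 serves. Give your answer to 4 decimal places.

Needing more than 33 serves ⇔ fewer than 3 successes in the first 33. With X ~ Binomial(33, 0.12), P(Y > 33) = P(X ≤ 2).
  k=0: C(33,0)·0.12^0·0.88^33 = 0.014721
  k=1: C(33,1)·0.12^1·0.88^32 = 0.066243
  k=2: C(33,2)·0.12^2·0.88^31 = 0.144530
P(X ≤ 2) = 0.225494

0.2255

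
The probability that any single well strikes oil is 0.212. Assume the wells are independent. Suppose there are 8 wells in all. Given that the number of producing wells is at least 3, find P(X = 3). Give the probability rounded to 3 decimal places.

X ~ Binomial(8, 0.212). Want P(X=3 | X≥3) = P(X=3) / P(X≥3).
P(X=3) = C(8,3)·0.212^3·0.788^5 = 0.16212
P(X≥3) = 1 − 0.14867 − 0.31997 − 0.30129 = 0.23007
Ratio = 0.16212 / 0.23007 = 0.70463

0.705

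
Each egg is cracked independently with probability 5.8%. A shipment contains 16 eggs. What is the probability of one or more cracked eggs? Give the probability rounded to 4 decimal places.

0.6156

P(at least one) = 1 − P(none) = 1 − (1 − 0.058)^16
= 1 − 0.384427 = 0.615573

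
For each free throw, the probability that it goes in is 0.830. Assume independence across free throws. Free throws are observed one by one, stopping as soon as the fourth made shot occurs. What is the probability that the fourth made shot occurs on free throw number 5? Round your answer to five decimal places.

0.32272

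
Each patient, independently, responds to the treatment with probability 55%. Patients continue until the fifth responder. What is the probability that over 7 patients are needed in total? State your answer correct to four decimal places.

0.6836

Needing more than 7 patients ⇔ fewer than 5 successes in the first 7. With X ~ Binomial(7, 0.55), P(Y > 7) = P(X ≤ 4).
  k=0: C(7,0)·0.55^0·0.45^7 = 0.003737
  k=1: C(7,1)·0.55^1·0.45^6 = 0.031969
  k=2: C(7,2)·0.55^2·0.45^5 = 0.117221
  k=3: C(7,3)·0.55^3·0.45^4 = 0.238785
  k=4: C(7,4)·0.55^4·0.45^3 = 0.291848
P(X ≤ 4) = 0.683560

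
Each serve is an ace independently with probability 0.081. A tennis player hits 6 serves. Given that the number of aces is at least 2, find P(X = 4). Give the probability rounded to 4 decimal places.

0.0069

X ~ Binomial(6, 0.081). Want P(X=4 | X≥2) = P(X=4) / P(X≥2).
P(X=4) = C(6,4)·0.081^4·0.919^2 = 0.000545
P(X≥2) = 1 − 0.602411 − 0.318577 = 0.079012
Ratio = 0.000545 / 0.079012 = 0.006902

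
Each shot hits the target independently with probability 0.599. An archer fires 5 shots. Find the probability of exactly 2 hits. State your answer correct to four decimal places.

0.2314

X ~ Binomial(n=5, p=0.599).
P(X=2) = C(5,2) · p^2 · (1−p)^3
= 10 · 0.3588 · 0.064481 = 0.231359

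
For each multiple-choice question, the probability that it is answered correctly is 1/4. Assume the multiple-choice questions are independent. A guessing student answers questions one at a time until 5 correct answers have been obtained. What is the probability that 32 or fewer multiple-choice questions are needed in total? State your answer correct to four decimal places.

0.9302

Finishing within 32 multiple-choice questions ⇔ at least 5 successes in the first 32. With X ~ Binomial(32, 0.25), P(Y ≤ 32) = 1 − P(X ≤ 4).
  k=0: C(32,0)·0.25^0·0.75^32 = 0.000100
  k=1: C(32,1)·0.25^1·0.75^31 = 0.001071
  k=2: C(32,2)·0.25^2·0.75^30 = 0.005536
  k=3: C(32,3)·0.25^3·0.75^29 = 0.018453
  k=4: C(32,4)·0.25^4·0.75^28 = 0.044596
1 − 0.069757 = 0.930243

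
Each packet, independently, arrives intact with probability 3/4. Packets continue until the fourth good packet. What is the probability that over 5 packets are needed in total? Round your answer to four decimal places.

Needing more than 5 packets ⇔ fewer than 4 successes in the first 5. With X ~ Binomial(5, 0.75), P(Y > 5) = P(X ≤ 3).
  k=0: C(5,0)·0.75^0·0.25^5 = 0.000977
  k=1: C(5,1)·0.75^1·0.25^4 = 0.014648
  k=2: C(5,2)·0.75^2·0.25^3 = 0.087891
  k=3: C(5,3)·0.75^3·0.25^2 = 0.263672
P(X ≤ 3) = 0.367188

0.3672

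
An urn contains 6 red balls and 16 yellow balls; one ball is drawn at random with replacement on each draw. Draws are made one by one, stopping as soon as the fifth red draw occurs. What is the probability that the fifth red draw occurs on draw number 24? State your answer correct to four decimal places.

Y = trial on which the fifth success occurs; negative binomial, r=5, p=0.272727.
P(Y=24) = C(23,4) · p^5 · (1−p)^19
= 8855 · 0.0015088 · 0.0023564 = 0.031483

0.0315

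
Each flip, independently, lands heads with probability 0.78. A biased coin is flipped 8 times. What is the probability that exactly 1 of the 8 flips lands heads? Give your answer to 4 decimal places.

X ~ Binomial(n=8, p=0.78).
P(X=1) = C(8,1) · p^1 · (1−p)^7
= 8 · 0.78 · 2.4944e-05 = 0.000156

0.0002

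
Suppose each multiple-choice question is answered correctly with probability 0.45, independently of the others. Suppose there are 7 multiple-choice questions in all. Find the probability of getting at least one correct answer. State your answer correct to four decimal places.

P(at least one) = 1 − P(none) = 1 − (1 − 0.45)^7
= 1 − 0.015224 = 0.984776

0.9848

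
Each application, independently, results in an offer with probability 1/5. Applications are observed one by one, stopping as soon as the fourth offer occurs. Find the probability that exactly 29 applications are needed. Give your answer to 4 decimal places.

Y = trial on which the fourth success occurs; negative binomial, r=4, p=0.20.
P(Y=29) = C(28,3) · p^4 · (1−p)^25
= 3276 · 0.0016 · 0.0037779 = 0.019802

0.0198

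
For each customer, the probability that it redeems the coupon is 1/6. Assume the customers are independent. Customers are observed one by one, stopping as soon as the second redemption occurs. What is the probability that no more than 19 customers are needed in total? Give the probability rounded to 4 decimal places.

Finishing within 19 customers ⇔ at least 2 successes in the first 19. With X ~ Binomial(19, 0.166667), P(Y ≤ 19) = 1 − P(X ≤ 1).
  k=0: C(19,0)·0.166667^0·0.833333^19 = 0.031301
  k=1: C(19,1)·0.166667^1·0.833333^18 = 0.118943
1 − 0.150244 = 0.849756

0.8498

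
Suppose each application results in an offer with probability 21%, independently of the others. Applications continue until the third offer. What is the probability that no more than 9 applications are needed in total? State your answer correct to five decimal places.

Finishing within 9 applications ⇔ at least 3 successes in the first 9. With X ~ Binomial(9, 0.21), P(Y ≤ 9) = 1 − P(X ≤ 2).
  k=0: C(9,0)·0.21^0·0.79^9 = 0.1198516
  k=1: C(9,1)·0.21^1·0.79^8 = 0.2867336
  k=2: C(9,2)·0.21^2·0.79^7 = 0.3048813
1 − 0.7114664 = 0.2885336

0.28853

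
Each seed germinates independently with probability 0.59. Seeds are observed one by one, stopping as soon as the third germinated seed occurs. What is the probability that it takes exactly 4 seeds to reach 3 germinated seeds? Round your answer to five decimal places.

0.25262

Y = trial on which the third success occurs; negative binomial, r=3, p=0.59.
P(Y=4) = C(3,2) · p^3 · (1−p)^1
= 3 · 0.20538 · 0.41 = 0.2526162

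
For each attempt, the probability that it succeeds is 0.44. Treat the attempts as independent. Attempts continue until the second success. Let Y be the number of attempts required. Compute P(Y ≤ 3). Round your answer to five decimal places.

Finishing within 3 attempts ⇔ at least 2 successes in the first 3. With X ~ Binomial(3, 0.44), P(Y ≤ 3) = 1 − P(X ≤ 1).
  k=0: C(3,0)·0.44^0·0.56^3 = 0.1756160
  k=1: C(3,1)·0.44^1·0.56^2 = 0.4139520
1 − 0.5895680 = 0.4104320

0.41043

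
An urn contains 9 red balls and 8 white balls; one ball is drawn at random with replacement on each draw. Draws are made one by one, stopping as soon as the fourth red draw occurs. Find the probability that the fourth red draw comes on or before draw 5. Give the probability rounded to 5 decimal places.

Finishing within 5 draws ⇔ at least 4 successes in the first 5. With X ~ Binomial(5, 0.529412), P(Y ≤ 5) = 1 − P(X ≤ 3).
  k=0: C(5,0)·0.529412^0·0.470588^5 = 0.0230784
  k=1: C(5,1)·0.529412^1·0.470588^4 = 0.1298159
  k=2: C(5,2)·0.529412^2·0.470588^3 = 0.2920858
  k=3: C(5,3)·0.529412^3·0.470588^2 = 0.3285965
1 − 0.7735765 = 0.2264235

0.22642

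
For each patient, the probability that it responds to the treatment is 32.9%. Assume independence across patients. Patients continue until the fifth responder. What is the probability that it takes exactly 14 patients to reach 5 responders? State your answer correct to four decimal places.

Y = trial on which the fifth success occurs; negative binomial, r=5, p=0.329.
P(Y=14) = C(13,4) · p^5 · (1−p)^9
= 715 · 0.0038546 · 0.027574 = 0.075996

0.0760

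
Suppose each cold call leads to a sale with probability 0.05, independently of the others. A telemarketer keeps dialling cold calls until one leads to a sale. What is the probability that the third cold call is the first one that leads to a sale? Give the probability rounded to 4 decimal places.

0.0451

Geometric (trials to first success), p = 0.05.
P(Y = 3) = (1−p)^2 · p = 0.9025 · 0.05 = 0.045125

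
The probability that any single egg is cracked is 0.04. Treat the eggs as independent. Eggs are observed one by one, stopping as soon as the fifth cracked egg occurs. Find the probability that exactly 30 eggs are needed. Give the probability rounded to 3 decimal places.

0.001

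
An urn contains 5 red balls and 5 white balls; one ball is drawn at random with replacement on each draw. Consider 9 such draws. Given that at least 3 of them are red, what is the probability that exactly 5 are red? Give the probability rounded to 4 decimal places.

X ~ Binomial(9, 0.50). Want P(X=5 | X≥3) = P(X=5) / P(X≥3).
P(X=5) = C(9,5)·0.50^5·0.50^4 = 0.246094
P(X≥3) = 1 − 0.001953 − 0.017578 − 0.070312 = 0.910156
Ratio = 0.246094 / 0.910156 = 0.270386

0.2704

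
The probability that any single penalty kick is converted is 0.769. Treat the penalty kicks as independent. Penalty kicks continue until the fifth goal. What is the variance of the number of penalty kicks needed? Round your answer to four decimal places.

1.9531

Y = total penalty kicks until the fifth success; negative binomial with r=5, p=0.769.
Var(Y) = r(1−p)/p² = 5·0.231 / 0.769² = 1.953122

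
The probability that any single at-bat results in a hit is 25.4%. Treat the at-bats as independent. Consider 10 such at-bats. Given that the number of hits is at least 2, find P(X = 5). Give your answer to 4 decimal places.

0.0805

X ~ Binomial(10, 0.254). Want P(X=5 | X≥2) = P(X=5) / P(X≥2).
P(X=5) = C(10,5)·0.254^5·0.746^5 = 0.061555
P(X≥2) = 1 − 0.053381 − 0.181754 = 0.764865
Ratio = 0.061555 / 0.764865 = 0.080478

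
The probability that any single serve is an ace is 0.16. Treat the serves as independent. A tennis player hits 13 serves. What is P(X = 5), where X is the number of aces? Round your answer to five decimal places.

0.03345

X ~ Binomial(n=13, p=0.16).
P(X=5) = C(13,5) · p^5 · (1−p)^8
= 1287 · 0.00010486 · 0.24788 = 0.0334513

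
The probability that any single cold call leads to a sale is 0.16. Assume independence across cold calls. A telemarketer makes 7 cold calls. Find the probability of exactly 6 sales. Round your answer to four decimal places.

0.0001

X ~ Binomial(n=7, p=0.16).
P(X=6) = C(7,6) · p^6 · (1−p)^1
= 7 · 1.6777e-05 · 0.84 = 0.000099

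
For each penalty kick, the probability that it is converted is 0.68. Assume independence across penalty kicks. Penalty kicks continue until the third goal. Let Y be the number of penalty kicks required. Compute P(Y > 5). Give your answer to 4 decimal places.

0.1905

Needing more than 5 penalty kicks ⇔ fewer than 3 successes in the first 5. With X ~ Binomial(5, 0.68), P(Y > 5) = P(X ≤ 2).
  k=0: C(5,0)·0.68^0·0.32^5 = 0.003355
  k=1: C(5,1)·0.68^1·0.32^4 = 0.035652
  k=2: C(5,2)·0.68^2·0.32^3 = 0.151519
P(X ≤ 2) = 0.190526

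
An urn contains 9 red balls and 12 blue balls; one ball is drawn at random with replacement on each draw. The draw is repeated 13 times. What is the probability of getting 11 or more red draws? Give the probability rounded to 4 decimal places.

0.0026

X ~ Binomial(13, 0.428571); P(X ≥ 11) = Σ C(13,k) p^k (1−p)^(13−k) over k:
  k=11: C(13,11)·0.428571^11·0.571429^2 = 0.002282
  k=12: C(13,12)·0.428571^12·0.571429^1 = 0.000285
  k=13: C(13,13)·0.428571^13·0.571429^0 = 0.000016
Total = 0.002583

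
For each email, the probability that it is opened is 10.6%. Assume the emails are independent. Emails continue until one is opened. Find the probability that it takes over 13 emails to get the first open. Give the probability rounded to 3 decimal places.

0.233

Y = number of emails to the first success; geometric, p = 0.106.
P(Y > 13) = P(first 13 all fail) = (1−p)^13 = 0.23302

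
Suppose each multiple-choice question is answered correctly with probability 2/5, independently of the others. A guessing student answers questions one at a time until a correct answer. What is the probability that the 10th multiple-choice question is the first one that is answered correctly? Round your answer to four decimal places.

Geometric (trials to first success), p = 0.40.
P(Y = 10) = (1−p)^9 · p = 0.010078 · 0.40 = 0.004031

0.0040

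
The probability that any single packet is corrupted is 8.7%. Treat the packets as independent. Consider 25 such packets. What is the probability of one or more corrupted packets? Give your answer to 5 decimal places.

P(at least one) = 1 − P(none) = 1 − (1 − 0.087)^25
= 1 − 0.1027471 = 0.8972529

0.89725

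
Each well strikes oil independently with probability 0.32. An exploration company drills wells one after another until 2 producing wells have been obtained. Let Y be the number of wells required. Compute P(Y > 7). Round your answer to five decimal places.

0.28869

Needing more than 7 wells ⇔ fewer than 2 successes in the first 7. With X ~ Binomial(7, 0.32), P(Y > 7) = P(X ≤ 1).
  k=0: C(7,0)·0.32^0·0.68^7 = 0.0672299
  k=1: C(7,1)·0.32^1·0.68^6 = 0.2214632
P(X ≤ 1) = 0.2886930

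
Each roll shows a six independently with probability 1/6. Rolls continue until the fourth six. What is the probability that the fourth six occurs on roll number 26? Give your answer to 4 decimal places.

0.0321

Y = trial on which the fourth success occurs; negative binomial, r=4, p=0.166667.
P(Y=26) = C(25,3) · p^4 · (1−p)^22
= 2300 · 0.0007716 · 0.018114 = 0.032147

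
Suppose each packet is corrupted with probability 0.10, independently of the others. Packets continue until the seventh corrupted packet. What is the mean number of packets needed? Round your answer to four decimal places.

70.0000

Y = total packets until the seventh success; negative binomial with r=7, p=0.10.
E[Y] = r / p = 7 / 0.10 = 70.000000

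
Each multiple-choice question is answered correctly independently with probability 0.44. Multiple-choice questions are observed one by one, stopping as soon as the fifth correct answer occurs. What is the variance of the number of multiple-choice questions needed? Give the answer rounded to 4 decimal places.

14.4628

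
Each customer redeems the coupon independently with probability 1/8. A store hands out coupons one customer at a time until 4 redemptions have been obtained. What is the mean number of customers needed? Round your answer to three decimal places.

32.000

Y = total customers until the fourth success; negative binomial with r=4, p=0.125.
E[Y] = r / p = 4 / 0.125 = 32.00000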